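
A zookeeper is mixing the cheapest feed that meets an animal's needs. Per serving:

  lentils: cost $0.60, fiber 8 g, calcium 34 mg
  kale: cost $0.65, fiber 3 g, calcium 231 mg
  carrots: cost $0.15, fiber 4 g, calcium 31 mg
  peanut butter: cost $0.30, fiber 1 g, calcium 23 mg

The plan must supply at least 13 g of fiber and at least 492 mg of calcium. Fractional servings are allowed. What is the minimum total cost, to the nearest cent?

Minimising a linear cost over {fiber ≥ 13, calcium ≥ 492, servings ≥ 0} — the optimum is at a vertex, using one or two foods.
lentils only: max(13/8, 492/34) = 14.47 servings → $8.68.
kale only: max(13/3, 492/231) = 4.333 servings → $2.82.
carrots only: max(13/4, 492/31) = 15.87 servings → $2.38.
peanut butter only: max(13/1, 492/23) = 21.39 servings → $6.42.
lentils + kale with both tight: 0.8746 servings and 2.001 servings → $1.83.
lentils + carrots: the both-tight solution has a negative serving — not a feasible corner.
lentils + peanut butter with both targets exact would need a negative amount; discard.
kale + carrots with both tight: 1.883 servings and 1.838 servings → $1.50.
kale + peanut butter with both tight: 1.191 servings and 9.426 servings → $3.60.
carrots + peanut butter: intersection lies outside the first quadrant.
The minimum over all feasible corners is $1.50.

$1.50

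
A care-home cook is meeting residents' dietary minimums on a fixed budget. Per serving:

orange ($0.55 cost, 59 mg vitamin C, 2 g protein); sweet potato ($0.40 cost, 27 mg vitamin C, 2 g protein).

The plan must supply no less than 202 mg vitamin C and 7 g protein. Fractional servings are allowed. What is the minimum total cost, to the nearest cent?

$1.90

orange only: max(202/59, 7/2) = 3.5 servings → $1.93.
sweet potato only: max(202/27, 7/2) = 7.481 servings → $2.99.
orange + sweet potato with both tight: 3.359 servings and 0.1406 servings → $1.90.
The minimum over all feasible corners is $1.90.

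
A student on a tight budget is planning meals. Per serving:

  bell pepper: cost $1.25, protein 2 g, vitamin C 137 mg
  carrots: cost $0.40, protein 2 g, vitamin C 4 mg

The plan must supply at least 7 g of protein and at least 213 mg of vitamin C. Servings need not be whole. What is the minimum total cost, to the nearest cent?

Check every corner: each single food scaled to meet both minima, and each pair solved so both constraints bind.
bell pepper only: max(7/2, 213/137) = 3.5 servings → $4.38.
carrots only: max(7/2, 213/4) = 53.25 servings → $21.30.
bell pepper + carrots with both tight: 1.496 servings and 2.004 servings → $2.67.
So the least-cost plan costs $2.67.

$2.67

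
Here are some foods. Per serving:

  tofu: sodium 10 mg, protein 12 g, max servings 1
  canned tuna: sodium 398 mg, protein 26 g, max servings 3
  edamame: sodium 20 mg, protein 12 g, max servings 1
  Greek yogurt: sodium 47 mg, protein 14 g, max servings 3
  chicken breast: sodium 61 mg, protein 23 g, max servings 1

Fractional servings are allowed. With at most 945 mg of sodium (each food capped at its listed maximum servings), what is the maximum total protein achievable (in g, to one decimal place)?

Protein per mg sodium: tofu 1.2, edamame 0.6, chicken breast 0.377, Greek yogurt 0.2979, canned tuna 0.06533.
Take 1 serving of tofu: uses 10 mg sodium, +12.0 g protein (running total 12.0 g).
Take 1 serving of edamame: uses 20 mg sodium, +12.0 g protein (running total 24.0 g).
Take 1 serving of chicken breast: uses 61 mg sodium, +23.0 g protein (running total 47.0 g).
Take 3 servings of Greek yogurt: uses 141 mg sodium, +42.0 g protein (running total 89.0 g).
Take 1.791 servings of canned tuna: uses 713 mg sodium, +46.6 g protein (running total 135.6 g).
Filling greedily by protein-per-mg sodium is optimal for one linear limit, giving 135.6 g.

135.6 g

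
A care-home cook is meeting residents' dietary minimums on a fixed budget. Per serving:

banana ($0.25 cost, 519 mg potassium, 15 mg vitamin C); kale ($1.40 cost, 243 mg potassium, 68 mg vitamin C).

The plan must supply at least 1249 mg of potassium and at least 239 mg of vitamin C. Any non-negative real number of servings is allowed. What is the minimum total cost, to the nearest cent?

Minimising a linear cost over {potassium ≥ 1249, vitamin C ≥ 239, servings ≥ 0} — the optimum is at a vertex, using one or two foods.
banana only: max(1249/519, 239/15) = 15.93 servings → $3.98.
kale only: max(1249/243, 239/68) = 5.14 servings → $7.20.
banana + kale with both tight: 0.8486 servings and 3.328 servings → $4.87.
The minimum over all feasible corners is $3.98.

$3.98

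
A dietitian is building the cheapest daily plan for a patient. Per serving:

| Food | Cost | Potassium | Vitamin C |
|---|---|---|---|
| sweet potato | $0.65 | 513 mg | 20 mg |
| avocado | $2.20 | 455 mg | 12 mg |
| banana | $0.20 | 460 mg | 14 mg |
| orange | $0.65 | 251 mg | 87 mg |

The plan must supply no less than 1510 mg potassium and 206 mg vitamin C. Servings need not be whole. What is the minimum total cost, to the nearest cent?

$1.75

sweet potato only: max(1510/513, 206/20) = 10.3 servings → $6.70.
avocado only: max(1510/455, 206/12) = 17.17 servings → $37.77.
banana only: max(1510/460, 206/14) = 14.71 servings → $2.94.
orange only: max(1510/251, 206/87) = 6.016 servings → $3.91.
sweet potato + avocado: intersection lies outside the first quadrant.
sweet potato + banana: the both-tight solution has a negative serving — not a feasible corner.
sweet potato + orange with both tight: 2.011 servings and 1.905 servings → $2.55.
avocado + banana: the both-tight solution has a negative serving — not a feasible corner.
avocado + orange with both tight: 2.178 servings and 2.067 servings → $6.14.
banana + orange with both tight: 2.182 servings and 2.017 servings → $1.75.
So the least-cost plan costs $1.75.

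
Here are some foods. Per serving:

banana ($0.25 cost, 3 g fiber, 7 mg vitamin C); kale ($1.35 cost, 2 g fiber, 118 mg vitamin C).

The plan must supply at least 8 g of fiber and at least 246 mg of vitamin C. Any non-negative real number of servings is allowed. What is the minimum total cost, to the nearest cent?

banana only: max(8/3, 246/7) = 35.14 servings → $8.79.
kale only: max(8/2, 246/118) = 4 servings → $5.40.
banana + kale with both tight: 1.329 servings and 2.006 servings → $3.04.
Cheapest feasible corner: $3.04.

$3.04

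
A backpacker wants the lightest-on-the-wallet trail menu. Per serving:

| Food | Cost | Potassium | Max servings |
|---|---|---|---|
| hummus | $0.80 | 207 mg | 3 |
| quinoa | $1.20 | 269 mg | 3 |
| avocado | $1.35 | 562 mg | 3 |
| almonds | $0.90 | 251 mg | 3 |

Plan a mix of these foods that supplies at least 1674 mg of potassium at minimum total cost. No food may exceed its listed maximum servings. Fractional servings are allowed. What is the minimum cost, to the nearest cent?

$4.02

Cost per mg of potassium: avocado $0.0024, almonds $0.0036, hummus $0.0039, quinoa $0.0045.
Take 2.979 servings of avocado: +1674.0 mg potassium for $4.02 (total $4.02, still need 0.0 mg).
Greedy by cheapest-per-mg is optimal for a single linear constraint, so the minimum cost is $4.02.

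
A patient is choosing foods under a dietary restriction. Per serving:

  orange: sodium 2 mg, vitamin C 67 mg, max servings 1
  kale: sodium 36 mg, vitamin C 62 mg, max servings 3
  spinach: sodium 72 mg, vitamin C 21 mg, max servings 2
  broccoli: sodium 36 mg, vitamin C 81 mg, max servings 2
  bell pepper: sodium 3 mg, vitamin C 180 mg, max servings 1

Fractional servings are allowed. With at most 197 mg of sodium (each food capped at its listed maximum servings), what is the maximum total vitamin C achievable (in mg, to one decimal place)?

Vitamin C per mg sodium: bell pepper 60, orange 33.5, broccoli 2.25, kale 1.722, spinach 0.2917.
Take 1 serving of bell pepper: uses 3 mg sodium, +180.0 mg vitamin C (running total 180.0 mg).
Take 1 serving of orange: uses 2 mg sodium, +67.0 mg vitamin C (running total 247.0 mg).
Take 2 servings of broccoli: uses 72 mg sodium, +162.0 mg vitamin C (running total 409.0 mg).
Take 3 servings of kale: uses 108 mg sodium, +186.0 mg vitamin C (running total 595.0 mg).
Take 0.1667 servings of spinach: uses 12 mg sodium, +3.5 mg vitamin C (running total 598.5 mg).
Filling greedily by vitamin C-per-mg sodium is optimal for one linear limit, giving 598.5 mg.

598.5 mg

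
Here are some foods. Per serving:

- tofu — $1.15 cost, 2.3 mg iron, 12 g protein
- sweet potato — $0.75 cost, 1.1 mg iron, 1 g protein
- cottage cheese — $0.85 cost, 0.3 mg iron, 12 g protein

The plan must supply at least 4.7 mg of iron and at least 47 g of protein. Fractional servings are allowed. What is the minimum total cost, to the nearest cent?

The cheapest plan sits at a corner of the feasible region — with two constraints it uses at most two foods.
tofu only: max(4.7/2.3, 47/12) = 3.917 servings → $4.50.
sweet potato only: max(4.7/1.1, 47/1) = 47 servings → $35.25.
cottage cheese only: max(4.7/0.3, 47/12) = 15.67 servings → $13.32.
tofu + sweet potato: the both-tight solution has a negative serving — not a feasible corner.
tofu + cottage cheese with both tight: 1.762 servings and 2.154 servings → $3.86.
sweet potato + cottage cheese with both tight: 3.279 servings and 3.643 servings → $5.56.
So the least-cost plan costs $3.86.

$3.86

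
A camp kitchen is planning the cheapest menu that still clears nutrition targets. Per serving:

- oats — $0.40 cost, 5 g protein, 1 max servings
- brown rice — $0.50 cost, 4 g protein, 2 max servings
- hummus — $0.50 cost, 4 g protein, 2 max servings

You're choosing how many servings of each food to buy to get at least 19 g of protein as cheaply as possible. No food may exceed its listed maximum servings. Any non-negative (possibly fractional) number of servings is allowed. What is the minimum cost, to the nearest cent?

$2.15

Cost per g of protein: oats $0.0800, brown rice $0.1250, hummus $0.1250.
Take 1 serving of oats: +5.0 g protein for $0.40 (total $0.40, still need 14.0 g).
Take 2 servings of brown rice: +8.0 g protein for $1.00 (total $1.40, still need 6.0 g).
Take 1.5 servings of hummus: +6.0 g protein for $0.75 (total $2.15, still need 0.0 g).
Greedy by cheapest-per-g is optimal for a single linear constraint, so the minimum cost is $2.15.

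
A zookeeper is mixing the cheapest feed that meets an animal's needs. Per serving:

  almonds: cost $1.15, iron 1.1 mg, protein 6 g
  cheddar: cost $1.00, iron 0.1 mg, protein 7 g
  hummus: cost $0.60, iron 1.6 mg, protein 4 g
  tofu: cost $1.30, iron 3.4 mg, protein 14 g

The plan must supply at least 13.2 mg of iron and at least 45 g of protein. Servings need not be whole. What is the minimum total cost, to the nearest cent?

An LP optimum is at a vertex; with two nutrient constraints at most two foods are used. Check each candidate.
almonds only: max(13.2/1.1, 45/6) = 12 servings → $13.80.
cheddar only: max(13.2/0.1, 45/7) = 132 servings → $132.00.
hummus only: max(13.2/1.6, 45/4) = 11.25 servings → $6.75.
tofu only: max(13.2/3.4, 45/14) = 3.882 servings → $5.05.
almonds + cheddar: intersection lies outside the first quadrant.
almonds + hummus with both tight: 3.692 servings and 5.712 servings → $7.67.
almonds + tofu: intersection lies outside the first quadrant.
cheddar + hummus with both tight: 1.778 servings and 8.139 servings → $6.66.
cheddar + tofu: the both-tight solution has a negative serving — not a feasible corner.
hummus + tofu with both tight: 3.614 servings and 2.182 servings → $5.00.
So the least-cost plan costs $5.00.

$5.00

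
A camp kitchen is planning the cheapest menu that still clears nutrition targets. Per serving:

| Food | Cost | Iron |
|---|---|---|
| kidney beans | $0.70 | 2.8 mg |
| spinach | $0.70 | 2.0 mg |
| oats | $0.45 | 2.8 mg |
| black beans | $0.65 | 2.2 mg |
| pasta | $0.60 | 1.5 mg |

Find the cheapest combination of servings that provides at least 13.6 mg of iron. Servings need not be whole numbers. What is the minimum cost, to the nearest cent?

$2.19

Cost per mg of iron: oats $0.1607, kidney beans $0.2500, black beans $0.2955, spinach $0.3500, pasta $0.4000.
With no serving limits, use only oats: 13.6 mg / 2.8 mg = 4.857 servings × $0.45 = $2.19.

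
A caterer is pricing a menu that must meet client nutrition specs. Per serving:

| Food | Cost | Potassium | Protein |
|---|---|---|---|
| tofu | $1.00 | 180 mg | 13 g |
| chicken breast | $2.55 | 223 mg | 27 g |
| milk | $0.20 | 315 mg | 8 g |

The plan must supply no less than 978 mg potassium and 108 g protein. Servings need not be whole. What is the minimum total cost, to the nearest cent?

$2.70

At the optimum either one food covers both requirements or two foods hit both targets exactly; no other combination can be cheaper.
tofu only: max(978/180, 108/13) = 8.308 servings → $8.31.
chicken breast only: max(978/223, 108/27) = 4.386 servings → $11.18.
milk only: max(978/315, 108/8) = 13.5 servings → $2.70.
tofu + chicken breast with both tight: 1.184 servings and 3.43 servings → $9.93.
tofu + milk: intersection lies outside the first quadrant.
chicken breast + milk with both tight: 3.898 servings and 0.3455 servings → $10.01.
The minimum over all feasible corners is $2.70.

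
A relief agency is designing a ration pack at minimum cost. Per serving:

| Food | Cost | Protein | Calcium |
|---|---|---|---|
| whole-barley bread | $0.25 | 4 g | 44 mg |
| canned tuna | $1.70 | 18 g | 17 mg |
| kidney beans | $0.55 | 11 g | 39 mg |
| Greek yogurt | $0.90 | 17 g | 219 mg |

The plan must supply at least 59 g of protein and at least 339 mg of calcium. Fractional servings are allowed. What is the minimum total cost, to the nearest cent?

$2.99

This is a tiny linear program; its minimum lies at a vertex of the feasible set. List the vertices and price them.
whole-barley bread only: max(59/4, 339/44) = 14.75 servings → $3.69.
canned tuna only: max(59/18, 339/17) = 19.94 servings → $33.90.
kidney beans only: max(59/11, 339/39) = 8.692 servings → $4.78.
Greek yogurt only: max(59/17, 339/219) = 3.471 servings → $3.12.
whole-barley bread + canned tuna with both tight: 7.043 servings and 1.713 servings → $4.67.
whole-barley bread + kidney beans with both tight: 4.354 servings and 3.78 servings → $3.17.
whole-barley bread + Greek yogurt with both targets exact would need a negative amount; discard.
canned tuna + kidney beans with both targets exact would need a negative amount; discard.
canned tuna + Greek yogurt with both tight: 1.959 servings and 1.396 servings → $4.59.
kidney beans + Greek yogurt with both tight: 4.1 servings and 0.8179 servings → $2.99.
The minimum over all feasible corners is $2.99.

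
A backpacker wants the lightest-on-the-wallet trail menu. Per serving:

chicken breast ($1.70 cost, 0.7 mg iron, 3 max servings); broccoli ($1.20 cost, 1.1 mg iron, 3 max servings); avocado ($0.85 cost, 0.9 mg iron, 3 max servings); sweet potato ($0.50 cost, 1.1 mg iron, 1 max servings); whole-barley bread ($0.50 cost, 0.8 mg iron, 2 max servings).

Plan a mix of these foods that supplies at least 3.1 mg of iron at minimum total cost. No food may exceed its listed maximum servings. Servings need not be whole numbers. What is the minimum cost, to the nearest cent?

$1.88

Cost per mg of iron: sweet potato $0.4545, whole-barley bread $0.6250, avocado $0.9444, broccoli $1.0909, chicken breast $2.4286.
Take 1 serving of sweet potato: +1.1 mg iron for $0.50 (total $0.50, still need 2.0 mg).
Take 2 servings of whole-barley bread: +1.6 mg iron for $1.00 (total $1.50, still need 0.4 mg).
Take 0.4444 servings of avocado: +0.4 mg iron for $0.38 (total $1.88, still need 0.0 mg).
Greedy by cheapest-per-mg is optimal for a single linear constraint, so the minimum cost is $1.88.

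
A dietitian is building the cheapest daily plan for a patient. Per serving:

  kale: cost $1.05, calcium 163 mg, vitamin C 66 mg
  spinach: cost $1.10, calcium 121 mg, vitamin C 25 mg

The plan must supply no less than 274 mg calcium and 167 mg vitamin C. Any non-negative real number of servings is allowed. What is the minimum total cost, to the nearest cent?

The cheapest plan sits at a corner of the feasible region — with two constraints it uses at most two foods.
kale only: max(274/163, 167/66) = 2.53 servings → $2.66.
spinach only: max(274/121, 167/25) = 6.68 servings → $7.35.
kale + spinach with both targets exact would need a negative amount; discard.
So the least-cost plan costs $2.66.

$2.66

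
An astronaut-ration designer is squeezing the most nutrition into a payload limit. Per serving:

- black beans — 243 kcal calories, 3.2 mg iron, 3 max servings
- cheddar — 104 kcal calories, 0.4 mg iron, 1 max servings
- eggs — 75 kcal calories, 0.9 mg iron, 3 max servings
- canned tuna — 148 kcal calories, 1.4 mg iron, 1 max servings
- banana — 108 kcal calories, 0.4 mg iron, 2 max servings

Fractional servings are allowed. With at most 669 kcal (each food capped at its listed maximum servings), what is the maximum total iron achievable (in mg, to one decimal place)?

Iron per kcal: black beans 0.01317, eggs 0.012, canned tuna 0.009459, cheddar 0.003846, banana 0.003704.
Take 2.753 servings of black beans: uses 669 kcal, +8.8 mg iron (running total 8.8 mg).
Greedy by best ratio exhausts the calories allowance optimally: 8.8 mg.

8.8 mg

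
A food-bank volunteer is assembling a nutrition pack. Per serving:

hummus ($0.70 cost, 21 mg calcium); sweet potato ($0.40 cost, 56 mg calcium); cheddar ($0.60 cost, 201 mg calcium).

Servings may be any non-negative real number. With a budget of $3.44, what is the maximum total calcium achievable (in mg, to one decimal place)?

Calcium per dollar: cheddar 335, sweet potato 140, hummus 30.
With no serving limits, spend the whole cost allowance on cheddar: $3.44 / $0.60 × 201 mg = 1152.4 mg.

1152.4 mg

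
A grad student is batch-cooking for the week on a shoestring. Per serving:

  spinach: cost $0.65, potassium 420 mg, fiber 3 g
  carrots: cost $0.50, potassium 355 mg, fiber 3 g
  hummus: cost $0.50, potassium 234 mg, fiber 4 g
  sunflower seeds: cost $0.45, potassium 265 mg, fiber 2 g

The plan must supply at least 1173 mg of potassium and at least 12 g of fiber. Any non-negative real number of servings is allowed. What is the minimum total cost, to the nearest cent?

An LP optimum is at a vertex; with two nutrient constraints at most two foods are used. Check each candidate.
spinach only: max(1173/420, 12/3) = 4 servings → $2.60.
carrots only: max(1173/355, 12/3) = 4 servings → $2.00.
hummus only: max(1173/234, 12/4) = 5.013 servings → $2.51.
sunflower seeds only: max(1173/265, 12/2) = 6 servings → $2.70.
spinach + carrots: intersection lies outside the first quadrant.
spinach + hummus with both tight: 1.926 servings and 1.555 servings → $2.03.
spinach + sunflower seeds with both targets exact would need a negative amount; discard.
carrots + hummus with both tight: 2.624 servings and 1.032 servings → $1.83.
carrots + sunflower seeds with both targets exact would need a negative amount; discard.
hummus + sunflower seeds with both tight: 1.409 servings and 3.182 servings → $2.14.
So the least-cost plan costs $1.83.

$1.83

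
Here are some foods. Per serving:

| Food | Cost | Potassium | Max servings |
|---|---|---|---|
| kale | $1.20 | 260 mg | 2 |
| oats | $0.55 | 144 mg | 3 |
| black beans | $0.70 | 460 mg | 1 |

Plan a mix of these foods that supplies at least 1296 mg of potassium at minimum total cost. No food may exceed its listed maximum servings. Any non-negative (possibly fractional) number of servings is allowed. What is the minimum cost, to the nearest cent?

Cost per mg of potassium: black beans $0.0015, oats $0.0038, kale $0.0046.
Take 1 serving of black beans: +460.0 mg potassium for $0.70 (total $0.70, still need 836.0 mg).
Take 3 servings of oats: +432.0 mg potassium for $1.65 (total $2.35, still need 404.0 mg).
Take 1.554 servings of kale: +404.0 mg potassium for $1.86 (total $4.21, still need 0.0 mg).
Greedy by cheapest-per-mg is optimal for a single linear constraint, so the minimum cost is $4.21.

$4.21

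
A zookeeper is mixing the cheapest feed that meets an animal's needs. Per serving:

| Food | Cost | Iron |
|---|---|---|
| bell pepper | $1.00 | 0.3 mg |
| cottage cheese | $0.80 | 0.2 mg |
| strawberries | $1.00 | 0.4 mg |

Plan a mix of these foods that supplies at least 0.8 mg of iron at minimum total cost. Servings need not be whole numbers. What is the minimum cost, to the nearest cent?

$2.00

Cost per mg of iron: strawberries $2.5000, bell pepper $3.3333, cottage cheese $4.0000.
With no serving limits, use only strawberries: 0.8 mg / 0.4 mg = 2 servings × $1.00 = $2.00.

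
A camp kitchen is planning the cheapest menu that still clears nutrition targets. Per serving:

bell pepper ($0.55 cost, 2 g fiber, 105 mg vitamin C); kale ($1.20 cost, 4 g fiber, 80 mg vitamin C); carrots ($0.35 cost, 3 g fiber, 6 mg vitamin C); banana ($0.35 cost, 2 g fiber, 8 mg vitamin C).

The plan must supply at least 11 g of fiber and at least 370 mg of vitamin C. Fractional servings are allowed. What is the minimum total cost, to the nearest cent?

The cheapest plan sits at a corner of the feasible region — with two constraints it uses at most two foods.
bell pepper only: max(11/2, 370/105) = 5.5 servings → $3.02.
kale only: max(11/4, 370/80) = 4.625 servings → $5.55.
carrots only: max(11/3, 370/6) = 61.67 servings → $21.58.
banana only: max(11/2, 370/8) = 46.25 servings → $16.19.
bell pepper + kale with both tight: 2.308 servings and 1.596 servings → $3.18.
bell pepper + carrots with both tight: 3.446 servings and 1.37 servings → $2.37.
bell pepper + banana with both tight: 3.361 servings and 2.139 servings → $2.60.
kale + carrots: the both-tight solution has a negative serving — not a feasible corner.
kale + banana with both targets exact would need a negative amount; discard.
carrots + banana with both targets exact would need a negative amount; discard.
Cheapest feasible corner: $2.37.

$2.37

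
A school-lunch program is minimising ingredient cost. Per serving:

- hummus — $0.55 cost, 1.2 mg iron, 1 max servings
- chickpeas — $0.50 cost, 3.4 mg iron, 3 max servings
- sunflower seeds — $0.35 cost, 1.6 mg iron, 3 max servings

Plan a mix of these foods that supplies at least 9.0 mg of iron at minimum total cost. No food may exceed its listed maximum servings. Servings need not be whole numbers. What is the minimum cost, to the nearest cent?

Cost per mg of iron: chickpeas $0.1471, sunflower seeds $0.2188, hummus $0.4583.
Take 2.647 servings of chickpeas: +9.0 mg iron for $1.32 (total $1.32, still need 0.0 mg).
Greedy by cheapest-per-mg is optimal for a single linear constraint, so the minimum cost is $1.32.

$1.32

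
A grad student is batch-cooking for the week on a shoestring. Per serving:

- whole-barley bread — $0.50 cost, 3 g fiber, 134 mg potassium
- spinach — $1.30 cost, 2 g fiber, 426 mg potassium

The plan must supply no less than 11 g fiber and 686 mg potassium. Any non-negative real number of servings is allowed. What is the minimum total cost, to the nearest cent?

$2.39

whole-barley bread only: max(11/3, 686/134) = 5.119 servings → $2.56.
spinach only: max(11/2, 686/426) = 5.5 servings → $7.15.
whole-barley bread + spinach with both tight: 3.281 servings and 0.5782 servings → $2.39.
The minimum over all feasible corners is $2.39.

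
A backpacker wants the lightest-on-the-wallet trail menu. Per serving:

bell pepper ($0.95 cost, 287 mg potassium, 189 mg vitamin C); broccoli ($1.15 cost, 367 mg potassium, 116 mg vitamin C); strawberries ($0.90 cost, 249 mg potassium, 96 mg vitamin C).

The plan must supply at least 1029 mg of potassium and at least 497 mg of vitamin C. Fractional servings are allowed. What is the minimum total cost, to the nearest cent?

Compare the cost at each extreme point of the feasible region.
bell pepper only: max(1029/287, 497/189) = 3.585 servings → $3.41.
broccoli only: max(1029/367, 497/116) = 4.284 servings → $4.93.
strawberries only: max(1029/249, 497/96) = 5.177 servings → $4.66.
bell pepper + broccoli with both tight: 1.748 servings and 1.437 servings → $3.31.
bell pepper + strawberries with both tight: 1.28 servings and 2.657 servings → $3.61.
broccoli + strawberries: intersection lies outside the first quadrant.
Cheapest feasible corner: $3.31.

$3.31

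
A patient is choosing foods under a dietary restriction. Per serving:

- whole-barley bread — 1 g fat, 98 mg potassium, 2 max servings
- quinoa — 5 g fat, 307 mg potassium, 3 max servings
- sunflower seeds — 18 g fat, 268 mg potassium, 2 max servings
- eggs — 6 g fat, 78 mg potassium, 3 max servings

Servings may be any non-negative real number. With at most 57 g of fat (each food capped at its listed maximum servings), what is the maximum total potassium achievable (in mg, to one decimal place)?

Potassium per g fat: whole-barley bread 98, quinoa 61.4, sunflower seeds 14.89, eggs 13.
Take 2 servings of whole-barley bread: uses 2 g fat, +196.0 mg potassium (running total 196.0 mg).
Take 3 servings of quinoa: uses 15 g fat, +921.0 mg potassium (running total 1117.0 mg).
Take 2 servings of sunflower seeds: uses 36 g fat, +536.0 mg potassium (running total 1653.0 mg).
Take 0.6667 servings of eggs: uses 4 g fat, +52.0 mg potassium (running total 1705.0 mg).
Greedy by best ratio exhausts the fat allowance optimally: 1705.0 mg.

1705.0 mg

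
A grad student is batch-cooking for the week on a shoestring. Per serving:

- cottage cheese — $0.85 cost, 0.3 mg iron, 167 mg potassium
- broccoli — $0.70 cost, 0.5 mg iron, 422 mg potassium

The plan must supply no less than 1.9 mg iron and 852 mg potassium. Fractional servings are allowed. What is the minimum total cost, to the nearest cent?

An LP optimum is at a vertex; with two nutrient constraints at most two foods are used. Check each candidate.
cottage cheese only: max(1.9/0.3, 852/167) = 6.333 servings → $5.38.
broccoli only: max(1.9/0.5, 852/422) = 3.8 servings → $2.66.
cottage cheese + broccoli: the both-tight solution has a negative serving — not a feasible corner.
The minimum over all feasible corners is $2.66.

$2.66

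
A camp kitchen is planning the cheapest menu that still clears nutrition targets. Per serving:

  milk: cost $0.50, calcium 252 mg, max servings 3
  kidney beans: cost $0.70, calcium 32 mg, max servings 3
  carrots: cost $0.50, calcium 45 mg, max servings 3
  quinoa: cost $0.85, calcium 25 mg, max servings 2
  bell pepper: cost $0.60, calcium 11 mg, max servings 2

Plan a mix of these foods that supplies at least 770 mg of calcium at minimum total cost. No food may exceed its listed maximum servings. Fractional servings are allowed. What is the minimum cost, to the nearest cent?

Cost per mg of calcium: milk $0.0020, carrots $0.0111, kidney beans $0.0219, quinoa $0.0340, bell pepper $0.0545.
Take 3 servings of milk: +756.0 mg calcium for $1.50 (total $1.50, still need 14.0 mg).
Take 0.3111 servings of carrots: +14.0 mg calcium for $0.16 (total $1.66, still need 0.0 mg).
Filling from the cheapest source first is optimal under one linear minimum: $1.66.

$1.66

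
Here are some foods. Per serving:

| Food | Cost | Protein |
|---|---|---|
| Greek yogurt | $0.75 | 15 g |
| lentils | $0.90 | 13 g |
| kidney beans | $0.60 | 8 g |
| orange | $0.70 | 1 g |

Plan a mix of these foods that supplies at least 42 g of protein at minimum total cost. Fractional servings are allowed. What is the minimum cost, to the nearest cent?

Cost per g of protein: Greek yogurt $0.0500, lentils $0.0692, kidney beans $0.0750, orange $0.7000.
With no serving limits, use only Greek yogurt: 42 g / 15 g = 2.8 servings × $0.75 = $2.10.

$2.10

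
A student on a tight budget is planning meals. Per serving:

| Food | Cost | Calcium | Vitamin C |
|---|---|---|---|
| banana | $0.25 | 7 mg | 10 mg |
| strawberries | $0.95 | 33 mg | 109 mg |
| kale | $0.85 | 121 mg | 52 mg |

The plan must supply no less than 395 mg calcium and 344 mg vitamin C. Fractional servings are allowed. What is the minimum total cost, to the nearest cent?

$4.09

With two linear requirements the optimum uses one or two foods; enumerate the corners.
banana only: max(395/7, 344/10) = 56.43 servings → $14.11.
strawberries only: max(395/33, 344/109) = 11.97 servings → $11.37.
kale only: max(395/121, 344/52) = 6.615 servings → $5.62.
banana + strawberries: intersection lies outside the first quadrant.
banana + kale with both tight: 24.92 servings and 1.823 servings → $7.78.
strawberries + kale with both tight: 1.838 servings and 2.763 servings → $4.09.
The minimum over all feasible corners is $4.09.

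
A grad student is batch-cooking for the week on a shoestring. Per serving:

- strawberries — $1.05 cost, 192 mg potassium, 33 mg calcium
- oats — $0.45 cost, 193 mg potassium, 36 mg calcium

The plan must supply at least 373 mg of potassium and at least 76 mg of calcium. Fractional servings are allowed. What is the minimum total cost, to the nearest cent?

$0.95

The cheapest plan sits at a corner of the feasible region — with two constraints it uses at most two foods.
strawberries only: max(373/192, 76/33) = 2.303 servings → $2.42.
oats only: max(373/193, 76/36) = 2.111 servings → $0.95.
strawberries + oats with both targets exact would need a negative amount; discard.
The minimum over all feasible corners is $0.95.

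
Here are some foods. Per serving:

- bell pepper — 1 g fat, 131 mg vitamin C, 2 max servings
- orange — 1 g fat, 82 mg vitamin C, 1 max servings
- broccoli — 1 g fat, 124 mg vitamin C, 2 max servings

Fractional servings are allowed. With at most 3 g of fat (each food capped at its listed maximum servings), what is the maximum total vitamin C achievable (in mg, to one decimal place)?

386.0 mg

Vitamin C per g fat: bell pepper 131, broccoli 124, orange 82.
Take 2 servings of bell pepper: uses 2 g fat, +262.0 mg vitamin C (running total 262.0 mg).
Take 1 serving of broccoli: uses 1 g fat, +124.0 mg vitamin C (running total 386.0 mg).
Filling greedily by vitamin C-per-g fat is optimal for one linear limit, giving 386.0 mg.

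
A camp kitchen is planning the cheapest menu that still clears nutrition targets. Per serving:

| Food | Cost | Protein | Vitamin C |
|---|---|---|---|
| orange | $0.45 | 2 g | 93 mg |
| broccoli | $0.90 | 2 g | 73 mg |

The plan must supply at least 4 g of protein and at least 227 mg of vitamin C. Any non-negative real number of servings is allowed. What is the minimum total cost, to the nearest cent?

A basic optimal solution has at most two foods positive. Try each food alone and each pair with both targets met exactly.
orange only: max(4/2, 227/93) = 2.441 servings → $1.10.
broccoli only: max(4/2, 227/73) = 3.11 servings → $2.80.
orange + broccoli with both targets exact would need a negative amount; discard.
So the least-cost plan costs $1.10.

$1.10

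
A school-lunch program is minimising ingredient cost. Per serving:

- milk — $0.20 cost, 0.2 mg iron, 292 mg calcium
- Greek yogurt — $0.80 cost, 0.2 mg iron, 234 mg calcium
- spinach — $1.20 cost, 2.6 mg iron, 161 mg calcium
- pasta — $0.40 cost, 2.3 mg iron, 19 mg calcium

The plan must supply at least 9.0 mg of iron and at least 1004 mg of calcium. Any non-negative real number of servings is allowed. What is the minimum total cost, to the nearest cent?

$2.09

At the optimum either one food covers both requirements or two foods hit both targets exactly; no other combination can be cheaper.
milk only: max(9.0/0.2, 1004/292) = 45 servings → $9.00.
Greek yogurt only: max(9.0/0.2, 1004/234) = 45 servings → $36.00.
spinach only: max(9.0/2.6, 1004/161) = 6.236 servings → $7.48.
pasta only: max(9.0/2.3, 1004/19) = 52.84 servings → $21.14.
milk + Greek yogurt: intersection lies outside the first quadrant.
milk + spinach with both tight: 1.598 servings and 3.339 servings → $4.33.
milk + pasta with both tight: 3.202 servings and 3.635 servings → $2.09.
Greek yogurt + spinach with both tight: 2.016 servings and 3.306 servings → $5.58.
Greek yogurt + pasta with both tight: 4.001 servings and 3.565 servings → $4.63.
spinach + pasta: the both-tight solution has a negative serving — not a feasible corner.
Cheapest feasible corner: $2.09.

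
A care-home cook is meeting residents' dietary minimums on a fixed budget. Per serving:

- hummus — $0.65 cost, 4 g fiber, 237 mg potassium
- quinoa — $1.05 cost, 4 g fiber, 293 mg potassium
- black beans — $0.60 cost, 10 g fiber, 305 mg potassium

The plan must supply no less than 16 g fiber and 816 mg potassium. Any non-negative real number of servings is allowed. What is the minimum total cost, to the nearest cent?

Two binding constraints pin down two serving amounts, so the optimal mix uses at most two foods. The candidates are each food alone (scaled to the tighter of fiber/potassium) and each pair with both constraints tight.
hummus only: max(16/4, 816/237) = 4 servings → $2.60.
quinoa only: max(16/4, 816/293) = 4 servings → $4.20.
black beans only: max(16/10, 816/305) = 2.675 servings → $1.61.
hummus + quinoa: the both-tight solution has a negative serving — not a feasible corner.
hummus + black beans with both tight: 2.852 servings and 0.4591 servings → $2.13.
quinoa + black beans with both tight: 1.918 servings and 0.8327 servings → $2.51.
So the least-cost plan costs $1.61.

$1.61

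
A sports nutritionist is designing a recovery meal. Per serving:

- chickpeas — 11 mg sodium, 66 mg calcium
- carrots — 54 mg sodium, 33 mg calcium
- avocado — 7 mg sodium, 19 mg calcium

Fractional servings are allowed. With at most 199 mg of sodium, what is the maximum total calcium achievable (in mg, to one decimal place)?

1194.0 mg

Calcium per mg sodium: chickpeas 6, avocado 2.714, carrots 0.6111.
With no serving limits, spend the whole sodium allowance on chickpeas: 199 mg / 11 mg × 66 mg = 1194.0 mg.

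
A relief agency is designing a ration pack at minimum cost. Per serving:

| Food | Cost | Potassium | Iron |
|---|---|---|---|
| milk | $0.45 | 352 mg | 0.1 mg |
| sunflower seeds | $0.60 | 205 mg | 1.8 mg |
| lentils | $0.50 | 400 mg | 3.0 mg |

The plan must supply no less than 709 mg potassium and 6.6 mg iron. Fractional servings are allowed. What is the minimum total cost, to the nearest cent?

A basic optimal solution has at most two foods positive. Try each food alone and each pair with both targets met exactly.
milk only: max(709/352, 6.6/0.1) = 66 servings → $29.70.
sunflower seeds only: max(709/205, 6.6/1.8) = 3.667 servings → $2.20.
lentils only: max(709/400, 6.6/3.0) = 2.2 servings → $1.10.
milk + sunflower seeds with both targets exact would need a negative amount; discard.
milk + lentils: the both-tight solution has a negative serving — not a feasible corner.
sunflower seeds + lentils: intersection lies outside the first quadrant.
The minimum over all feasible corners is $1.10.

$1.10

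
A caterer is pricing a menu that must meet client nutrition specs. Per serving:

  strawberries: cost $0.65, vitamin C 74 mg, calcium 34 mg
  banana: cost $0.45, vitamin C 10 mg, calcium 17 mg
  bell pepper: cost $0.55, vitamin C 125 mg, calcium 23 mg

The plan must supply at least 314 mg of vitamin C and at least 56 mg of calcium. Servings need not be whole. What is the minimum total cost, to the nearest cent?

Two binding constraints pin down two serving amounts, so the optimal mix uses at most two foods. The candidates are each food alone (scaled to the tighter of vitamin C/calcium) and each pair with both constraints tight.
strawberries only: max(314/74, 56/34) = 4.243 servings → $2.76.
banana only: max(314/10, 56/17) = 31.4 servings → $14.13.
bell pepper only: max(314/125, 56/23) = 2.512 servings → $1.38.
strawberries + banana: the both-tight solution has a negative serving — not a feasible corner.
strawberries + bell pepper: the both-tight solution has a negative serving — not a feasible corner.
banana + bell pepper with both targets exact would need a negative amount; discard.
Cheapest feasible corner: $1.38.

$1.38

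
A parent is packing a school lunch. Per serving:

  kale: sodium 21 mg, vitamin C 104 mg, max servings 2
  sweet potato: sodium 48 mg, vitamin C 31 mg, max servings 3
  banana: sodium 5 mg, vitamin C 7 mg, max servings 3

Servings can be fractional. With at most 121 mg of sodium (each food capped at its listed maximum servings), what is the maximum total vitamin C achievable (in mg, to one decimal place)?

270.3 mg

Vitamin C per mg sodium: kale 4.952, banana 1.4, sweet potato 0.6458.
Take 2 servings of kale: uses 42 mg sodium, +208.0 mg vitamin C (running total 208.0 mg).
Take 3 servings of banana: uses 15 mg sodium, +21.0 mg vitamin C (running total 229.0 mg).
Take 1.333 servings of sweet potato: uses 64 mg sodium, +41.3 mg vitamin C (running total 270.3 mg).
Greedy by best ratio exhausts the sodium allowance optimally: 270.3 mg.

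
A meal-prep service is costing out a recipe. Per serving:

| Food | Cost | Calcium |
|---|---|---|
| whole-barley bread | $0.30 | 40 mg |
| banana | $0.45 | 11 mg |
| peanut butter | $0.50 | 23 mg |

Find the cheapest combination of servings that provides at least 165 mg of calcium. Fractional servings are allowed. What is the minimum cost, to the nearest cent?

Cost per mg of calcium: whole-barley bread $0.0075, peanut butter $0.0217, banana $0.0409.
With no serving limits, use only whole-barley bread: 165 mg / 40 mg = 4.125 servings × $0.30 = $1.24.

$1.24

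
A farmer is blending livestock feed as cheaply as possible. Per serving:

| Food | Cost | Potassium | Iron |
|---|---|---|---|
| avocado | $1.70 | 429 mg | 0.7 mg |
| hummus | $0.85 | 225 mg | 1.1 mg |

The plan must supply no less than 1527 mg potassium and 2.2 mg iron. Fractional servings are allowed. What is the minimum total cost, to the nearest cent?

$5.77

With two linear requirements the optimum uses one or two foods; enumerate the corners.
avocado only: max(1527/429, 2.2/0.7) = 3.559 servings → $6.05.
hummus only: max(1527/225, 2.2/1.1) = 6.787 servings → $5.77.
avocado + hummus: intersection lies outside the first quadrant.
Cheapest feasible corner: $5.77.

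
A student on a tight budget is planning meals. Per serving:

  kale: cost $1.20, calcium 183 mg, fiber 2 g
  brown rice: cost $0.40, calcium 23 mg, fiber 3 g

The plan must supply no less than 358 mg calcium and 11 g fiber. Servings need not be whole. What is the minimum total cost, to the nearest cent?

This is a tiny linear program; its minimum lies at a vertex of the feasible set. List the vertices and price them.
kale only: max(358/183, 11/2) = 5.5 servings → $6.60.
brown rice only: max(358/23, 11/3) = 15.57 servings → $6.23.
kale + brown rice with both tight: 1.632 servings and 2.579 servings → $2.99.
Cheapest feasible corner: $2.99.

$2.99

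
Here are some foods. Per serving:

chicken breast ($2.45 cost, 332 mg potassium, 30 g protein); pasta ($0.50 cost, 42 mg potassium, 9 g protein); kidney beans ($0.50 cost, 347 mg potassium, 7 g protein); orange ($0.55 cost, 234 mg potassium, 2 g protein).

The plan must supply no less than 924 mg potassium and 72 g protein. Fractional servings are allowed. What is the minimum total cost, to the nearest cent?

Two binding constraints pin down two serving amounts, so the optimal mix uses at most two foods. The candidates are each food alone (scaled to the tighter of potassium/protein) and each pair with both constraints tight.
chicken breast only: max(924/332, 72/30) = 2.783 servings → $6.82.
pasta only: max(924/42, 72/9) = 22 servings → $11.00.
kidney beans only: max(924/347, 72/7) = 10.29 servings → $5.14.
orange only: max(924/234, 72/2) = 36 servings → $19.80.
chicken breast + pasta: intersection lies outside the first quadrant.
chicken breast + kidney beans with both tight: 2.29 servings and 0.4719 servings → $5.85.
chicken breast + orange with both tight: 2.36 servings and 0.6004 servings → $6.11.
pasta + kidney beans with both tight: 6.545 servings and 1.871 servings → $4.21.
pasta + orange with both tight: 7.418 servings and 2.617 servings → $5.15.
kidney beans + orange with both targets exact would need a negative amount; discard.
The minimum over all feasible corners is $4.21.

$4.21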